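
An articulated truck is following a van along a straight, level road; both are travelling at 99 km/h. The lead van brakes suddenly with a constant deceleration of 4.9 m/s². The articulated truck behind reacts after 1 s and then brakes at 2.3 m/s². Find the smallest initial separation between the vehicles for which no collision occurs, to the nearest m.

Minimum gap ≈ 115 m

99 km/h ÷ 3.6 = 27.5000 m/s.
Leader travels v²/(2a_L) = 756.250 / 9.800 = 77.168 m before stopping.
Follower covers v·t_r = 27.5000 × 1 = 27.500 m while reacting, then v²/(2a_F) = 756.250 / 4.600 = 164.402 m while braking, for a total of 27.500 + 164.402 = 191.902 m.
Since a_F ≤ a_L and the follower starts braking later, the follower is never slower than the leader, so the closest approach is when both have stopped.
Minimum gap = 191.902 − 77.168 = 114.734 m.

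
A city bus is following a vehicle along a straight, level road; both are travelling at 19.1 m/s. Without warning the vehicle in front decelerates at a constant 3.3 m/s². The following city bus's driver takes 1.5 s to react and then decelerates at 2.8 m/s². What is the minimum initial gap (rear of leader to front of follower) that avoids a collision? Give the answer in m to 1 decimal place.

Minimum gap ≈ 38.5 m

Leader travels v²/(2a_L) = 364.810 / 6.600 = 55.274 m before stopping.
Follower covers v·t_r = 19.1000 × 1.5 = 28.650 m while reacting, then v²/(2a_F) = 364.810 / 5.600 = 65.145 m while braking, for a total of 28.650 + 65.145 = 93.795 m.
Since a_F ≤ a_L and the follower starts braking later, the follower is never slower than the leader, so the closest approach is when both have stopped.
Minimum gap = 93.795 − 55.274 = 38.521 m.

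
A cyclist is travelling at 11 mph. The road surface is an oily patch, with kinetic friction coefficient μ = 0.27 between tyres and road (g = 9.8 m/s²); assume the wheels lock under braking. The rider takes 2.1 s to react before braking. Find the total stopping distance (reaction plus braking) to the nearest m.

11 mph × 0.44704 = 4.9174 m/s.
a = μg = 0.27 × 9.8 = 2.646 m/s².
Reaction distance = v·t_r = 4.9174 × 2.1 = 10.327 m.
Braking distance = v²/(2a) = 4.9174² / (2 × 2.646) = 24.181 / 5.292 = 4.569 m.
Total = 10.327 + 4.569 = 14.896 m.

Total stopping distance ≈ 15 m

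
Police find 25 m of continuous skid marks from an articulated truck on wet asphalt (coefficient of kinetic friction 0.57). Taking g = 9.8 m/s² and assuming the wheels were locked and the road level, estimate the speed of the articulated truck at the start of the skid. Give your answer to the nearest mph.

Deceleration a = μg = 0.57 × 9.8 = 5.586 m/s².
v = √(2a·d) = √(2 × 5.586 × 25) = √279.300 = 16.7123 m/s.
= 16.7123 ÷ 0.44704 = 37.384 mph.

Initial speed ≈ 37 mph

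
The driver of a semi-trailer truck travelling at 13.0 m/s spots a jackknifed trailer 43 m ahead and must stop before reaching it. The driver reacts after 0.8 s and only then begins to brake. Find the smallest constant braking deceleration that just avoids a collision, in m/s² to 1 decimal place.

Required deceleration ≈ 2.6 m/s²

Distance covered during reaction = 13.0000 × 0.8 = 10.400 m.
Distance available for braking: 43 − 10.400 = 32.600 m.
v² = 2a·d ⇒ a = v²/(2d) = 13.0000² / (2 × 32.600) = 169.000 / 65.200 = 2.5920 m/s².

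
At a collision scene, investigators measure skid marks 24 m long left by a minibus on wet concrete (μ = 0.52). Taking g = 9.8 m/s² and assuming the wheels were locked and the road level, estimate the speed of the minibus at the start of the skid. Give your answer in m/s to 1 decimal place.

Initial speed ≈ 15.6 m/s

Deceleration a = μg = 0.52 × 9.8 = 5.096 m/s².
v = √(2a·d) = √(2 × 5.096 × 24) = √244.608 = 15.6399 m/s.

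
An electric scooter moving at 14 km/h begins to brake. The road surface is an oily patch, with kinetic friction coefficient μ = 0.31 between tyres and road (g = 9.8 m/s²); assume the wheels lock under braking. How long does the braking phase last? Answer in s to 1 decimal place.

14 km/h ÷ 3.6 = 3.8889 m/s.
a = μg = 0.31 × 9.8 = 3.038 m/s².
Braking time = v/a = 3.8889 / 3.038 = 1.280 s.

Braking time ≈ 1.3 s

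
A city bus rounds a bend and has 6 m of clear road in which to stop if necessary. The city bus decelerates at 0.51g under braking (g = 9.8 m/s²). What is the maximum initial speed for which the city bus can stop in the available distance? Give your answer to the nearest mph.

a = 0.51 × 9.8 = 4.998 m/s².
v²/(2a) = d ⇒ v = √(2 × 4.998 × 6) = √59.98 = 7.7447 m/s.
7.7447 m/s ÷ 0.44704 = 17.324 mph.

Maximum speed ≈ 17 mph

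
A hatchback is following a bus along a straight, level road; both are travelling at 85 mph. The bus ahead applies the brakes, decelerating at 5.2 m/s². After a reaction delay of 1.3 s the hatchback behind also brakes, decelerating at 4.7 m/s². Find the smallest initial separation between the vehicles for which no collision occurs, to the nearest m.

85 mph × 0.44704 = 37.9984 m/s.
Leader travels v²/(2a_L) = 1443.878 / 10.400 = 138.834 m before stopping.
Follower covers v·t_r = 37.9984 × 1.3 = 49.398 m while reacting, then v²/(2a_F) = 1443.878 / 9.400 = 153.604 m while braking, for a total of 49.398 + 153.604 = 203.002 m.
Since a_F ≤ a_L and the follower starts braking later, the follower is never slower than the leader, so the closest approach is when both have stopped.
Minimum gap = 203.002 − 138.834 = 64.168 m.

Minimum gap ≈ 64 m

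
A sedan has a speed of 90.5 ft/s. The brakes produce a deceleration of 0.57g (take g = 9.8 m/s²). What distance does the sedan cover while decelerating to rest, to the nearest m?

90.5 ft/s × 0.3048 = 27.5844 m/s.
a = 0.57 × 9.8 = 5.586 m/s².
Braking distance = v²/(2a) = 27.5844² / (2 × 5.586) = 760.899 / 11.172 = 68.108 m.

Braking distance ≈ 68 m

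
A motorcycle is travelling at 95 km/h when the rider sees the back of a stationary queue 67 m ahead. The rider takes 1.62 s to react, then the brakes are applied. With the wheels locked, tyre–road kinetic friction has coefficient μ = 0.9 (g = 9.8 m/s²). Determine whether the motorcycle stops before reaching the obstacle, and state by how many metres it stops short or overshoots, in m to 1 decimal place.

No — it overshoots by 15.2 m

95 km/h ÷ 3.6 = 26.3889 m/s.
a = μg = 0.9 × 9.8 = 8.820 m/s².
Reaction distance = 26.3889 × 1.62 = 42.750 m.
Braking distance = v²/(2a) = 696.374 / 17.640 = 39.477 m.
Total stopping distance = 42.750 + 39.477 = 82.227 m, vs 67 m available — it cannot stop in time and overshoots by 82.227 − 67 = 15.227 m.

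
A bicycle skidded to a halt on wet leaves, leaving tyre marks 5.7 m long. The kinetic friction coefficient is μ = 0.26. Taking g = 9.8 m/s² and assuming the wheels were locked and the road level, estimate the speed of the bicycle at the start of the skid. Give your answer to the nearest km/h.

Initial speed ≈ 19 km/h

Deceleration a = μg = 0.26 × 9.8 = 2.548 m/s².
v = √(2a·d) = √(2 × 2.548 × 5.7) = √29.047 = 5.3895 m/s.
= 5.3895 × 3.6 = 19.402 km/h.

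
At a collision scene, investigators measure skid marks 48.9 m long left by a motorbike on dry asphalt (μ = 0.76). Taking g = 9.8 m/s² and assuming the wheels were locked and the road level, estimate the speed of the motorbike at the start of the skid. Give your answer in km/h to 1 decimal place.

Deceleration a = μg = 0.76 × 9.8 = 7.448 m/s².
v = √(2a·d) = √(2 × 7.448 × 48.9) = √728.414 = 26.9891 m/s.
= 26.9891 × 3.6 = 97.161 km/h.

Initial speed ≈ 97.2 km/h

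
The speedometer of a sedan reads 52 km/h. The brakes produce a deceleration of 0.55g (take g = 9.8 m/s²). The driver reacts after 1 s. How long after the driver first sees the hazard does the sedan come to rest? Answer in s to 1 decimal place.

Total time ≈ 3.7 s

52 km/h ÷ 3.6 = 14.4444 m/s.
a = 0.55 × 9.8 = 5.390 m/s².
Braking time = v/a = 14.4444 / 5.390 = 2.680 s.
Total = 1 + 2.680 = 3.680 s.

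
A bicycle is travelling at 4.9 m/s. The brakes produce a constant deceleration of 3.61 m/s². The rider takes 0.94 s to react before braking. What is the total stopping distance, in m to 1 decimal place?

Total stopping distance ≈ 7.9 m

Reaction distance = v·t_r = 4.9000 × 0.94 = 4.606 m.
Braking distance = v²/(2a) = 4.9000² / (2 × 3.610) = 24.010 / 7.220 = 3.325 m.
Total = 4.606 + 3.325 = 7.931 m.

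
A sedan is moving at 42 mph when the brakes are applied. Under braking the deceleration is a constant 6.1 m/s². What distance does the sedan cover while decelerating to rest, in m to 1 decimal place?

42 mph × 0.44704 = 18.7757 m/s.
Braking distance = v²/(2a) = 18.7757² / (2 × 6.100) = 352.527 / 12.200 = 28.896 m.

Braking distance ≈ 28.9 m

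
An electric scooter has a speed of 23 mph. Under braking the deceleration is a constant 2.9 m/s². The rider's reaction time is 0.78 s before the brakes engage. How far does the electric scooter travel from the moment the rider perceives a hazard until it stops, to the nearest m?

Total stopping distance ≈ 26 m

23 mph × 0.44704 = 10.2819 m/s.
Reaction distance = v·t_r = 10.2819 × 0.78 = 8.020 m.
Braking distance = v²/(2a) = 10.2819² / (2 × 2.900) = 105.717 / 5.800 = 18.227 m.
Total = 8.020 + 18.227 = 26.247 m.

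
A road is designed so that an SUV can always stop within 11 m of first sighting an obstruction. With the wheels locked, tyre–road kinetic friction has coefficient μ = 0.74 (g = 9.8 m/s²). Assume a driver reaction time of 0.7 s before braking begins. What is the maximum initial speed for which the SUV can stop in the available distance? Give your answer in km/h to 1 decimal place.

Maximum speed ≈ 30.7 km/h

a = μg = 0.74 × 9.8 = 7.252 m/s².
Stopping distance: v·t_r + v²/(2a) = 11 with t_r = 0.7 s and a = 7.252 m/s².
So v² + 10.153 v − 159.54 = 0.
Positive root: v = −a·t_r + √((a·t_r)² + 2a·d) = −5.076 + √(25.766 + 159.54) = 8.5367 m/s.
8.5367 m/s × 3.6 = 30.732 km/h.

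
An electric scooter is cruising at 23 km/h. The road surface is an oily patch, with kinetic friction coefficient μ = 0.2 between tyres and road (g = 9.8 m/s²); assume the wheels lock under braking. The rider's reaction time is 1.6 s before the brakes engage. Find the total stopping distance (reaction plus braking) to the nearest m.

Total stopping distance ≈ 21 m

23 km/h ÷ 3.6 = 6.3889 m/s.
a = μg = 0.2 × 9.8 = 1.960 m/s².
Reaction distance = v·t_r = 6.3889 × 1.6 = 10.222 m.
Braking distance = v²/(2a) = 6.3889² / (2 × 1.960) = 40.818 / 3.920 = 10.413 m.
Total = 10.222 + 10.413 = 20.635 m.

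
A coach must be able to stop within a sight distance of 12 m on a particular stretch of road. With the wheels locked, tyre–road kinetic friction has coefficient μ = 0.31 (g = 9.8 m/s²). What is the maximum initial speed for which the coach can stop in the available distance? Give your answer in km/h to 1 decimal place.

Maximum speed ≈ 30.7 km/h

a = μg = 0.31 × 9.8 = 3.038 m/s².
v²/(2a) = d ⇒ v = √(2 × 3.038 × 12) = √72.91 = 8.5387 m/s.
8.5387 m/s × 3.6 = 30.739 km/h.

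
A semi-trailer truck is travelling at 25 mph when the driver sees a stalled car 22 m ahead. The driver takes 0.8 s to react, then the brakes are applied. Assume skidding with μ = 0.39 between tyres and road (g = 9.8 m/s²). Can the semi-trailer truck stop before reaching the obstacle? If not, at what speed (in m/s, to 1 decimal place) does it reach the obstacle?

25 mph × 0.44704 = 11.1760 m/s.
a = μg = 0.39 × 9.8 = 3.822 m/s².
Reaction distance = 11.1760 × 0.8 = 8.941 m.
Braking distance needed to stop: v²/(2a) = 124.903 / 7.644 = 16.340 m, so total needed = 8.941 + 16.340 = 25.281 m > 22 m — it cannot stop.
Distance remaining when braking begins: 22 − 8.941 = 13.059 m.
v² = v₀² − 2a·d = 124.903 − 2 × 3.822 × 13.059 = 25.080 m²/s².
v = √25.080 = 5.008 m/s.

No — it strikes the obstacle at 5.0 m/s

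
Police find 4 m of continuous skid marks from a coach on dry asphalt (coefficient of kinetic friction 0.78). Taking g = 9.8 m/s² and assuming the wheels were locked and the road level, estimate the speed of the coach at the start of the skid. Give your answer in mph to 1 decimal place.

Deceleration a = μg = 0.78 × 9.8 = 7.644 m/s².
v = √(2a·d) = √(2 × 7.644 × 4) = √61.152 = 7.8200 m/s.
= 7.8200 ÷ 0.44704 = 17.493 mph.

Initial speed ≈ 17.5 mph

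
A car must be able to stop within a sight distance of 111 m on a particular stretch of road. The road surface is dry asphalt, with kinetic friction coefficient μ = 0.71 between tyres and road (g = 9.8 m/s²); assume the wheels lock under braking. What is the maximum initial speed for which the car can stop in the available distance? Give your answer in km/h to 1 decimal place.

a = μg = 0.71 × 9.8 = 6.958 m/s².
v²/(2a) = d ⇒ v = √(2 × 6.958 × 111) = √1544.68 = 39.3024 m/s.
39.3024 m/s × 3.6 = 141.489 km/h.

Maximum speed ≈ 141.5 km/h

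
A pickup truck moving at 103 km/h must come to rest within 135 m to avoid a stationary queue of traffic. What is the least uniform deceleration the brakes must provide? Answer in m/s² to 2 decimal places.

103 km/h ÷ 3.6 = 28.6111 m/s.
v² = 2a·d ⇒ a = v²/(2d) = 28.6111² / (2 × 135.000) = 818.595 / 270.000 = 3.0318 m/s².

Required deceleration ≈ 3.03 m/s²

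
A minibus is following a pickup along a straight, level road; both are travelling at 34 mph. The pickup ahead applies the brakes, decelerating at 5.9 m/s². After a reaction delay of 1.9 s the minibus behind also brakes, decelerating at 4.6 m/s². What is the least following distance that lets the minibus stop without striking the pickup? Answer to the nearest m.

34 mph × 0.44704 = 15.1994 m/s.
Leader travels v²/(2a_L) = 231.022 / 11.800 = 19.578 m before stopping.
Follower covers v·t_r = 15.1994 × 1.9 = 28.879 m while reacting, then v²/(2a_F) = 231.022 / 9.200 = 25.111 m while braking, for a total of 28.879 + 25.111 = 53.990 m.
Since a_F ≤ a_L and the follower starts braking later, the follower is never slower than the leader, so the closest approach is when both have stopped.
Minimum gap = 53.990 − 19.578 = 34.412 m.

Minimum gap ≈ 34 m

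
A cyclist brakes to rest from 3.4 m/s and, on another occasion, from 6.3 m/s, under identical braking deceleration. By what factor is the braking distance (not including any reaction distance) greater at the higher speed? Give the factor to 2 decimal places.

Braking distance d = v²/(2a), so with a fixed, d ∝ v².
Factor = (6.3/3.4)² = 1.8529² = 3.4332.

Factor ≈ 3.43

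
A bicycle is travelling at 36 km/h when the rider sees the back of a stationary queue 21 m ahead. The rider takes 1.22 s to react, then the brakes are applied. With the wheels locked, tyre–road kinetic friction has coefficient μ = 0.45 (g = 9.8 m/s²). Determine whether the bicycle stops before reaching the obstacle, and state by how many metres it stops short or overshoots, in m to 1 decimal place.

No — it overshoots by 2.5 m

36 km/h ÷ 3.6 = 10.0000 m/s.
a = μg = 0.45 × 9.8 = 4.410 m/s².
Reaction distance = 10.0000 × 1.22 = 12.200 m.
Braking distance = v²/(2a) = 100.000 / 8.820 = 11.338 m.
Total stopping distance = 12.200 + 11.338 = 23.538 m, vs 21 m available — it cannot stop in time and overshoots by 23.538 − 21 = 2.538 m.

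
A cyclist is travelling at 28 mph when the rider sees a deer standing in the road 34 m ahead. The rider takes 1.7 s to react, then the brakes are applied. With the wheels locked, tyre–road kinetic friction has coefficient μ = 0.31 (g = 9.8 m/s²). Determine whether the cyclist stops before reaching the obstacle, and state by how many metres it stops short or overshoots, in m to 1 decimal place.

No — it overshoots by 13.1 m

28 mph × 0.44704 = 12.5171 m/s.
a = μg = 0.31 × 9.8 = 3.038 m/s².
Reaction distance = 12.5171 × 1.7 = 21.279 m.
Braking distance = v²/(2a) = 156.678 / 6.076 = 25.786 m.
Total stopping distance = 21.279 + 25.786 = 47.065 m, vs 34 m available — it cannot stop in time and overshoots by 47.065 − 34 = 13.065 m.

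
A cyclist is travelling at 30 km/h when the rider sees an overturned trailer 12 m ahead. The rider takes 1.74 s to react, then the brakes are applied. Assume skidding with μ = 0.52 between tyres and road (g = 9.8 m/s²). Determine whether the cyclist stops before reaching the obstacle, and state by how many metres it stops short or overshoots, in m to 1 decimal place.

30 km/h ÷ 3.6 = 8.3333 m/s.
a = μg = 0.52 × 9.8 = 5.096 m/s².
Reaction distance = 8.3333 × 1.74 = 14.500 m.
Braking distance = v²/(2a) = 69.444 / 10.192 = 6.814 m.
Total stopping distance = 14.500 + 6.814 = 21.314 m, vs 12 m available — it cannot stop in time and overshoots by 21.314 − 12 = 9.314 m.

No — it overshoots by 9.3 m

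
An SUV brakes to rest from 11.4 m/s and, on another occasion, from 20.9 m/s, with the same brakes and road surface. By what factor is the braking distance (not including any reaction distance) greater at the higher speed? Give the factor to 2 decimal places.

Factor ≈ 3.36

Braking distance d = v²/(2a), so with a fixed, d ∝ v².
Factor = (20.9/11.4)² = 1.8333² = 3.3610.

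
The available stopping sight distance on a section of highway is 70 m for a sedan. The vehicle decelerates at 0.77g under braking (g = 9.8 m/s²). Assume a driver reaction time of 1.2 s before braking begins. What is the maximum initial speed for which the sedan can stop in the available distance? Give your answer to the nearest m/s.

Maximum speed ≈ 25 m/s

a = 0.77 × 9.8 = 7.546 m/s².
Stopping distance: v·t_r + v²/(2a) = 70 with t_r = 1.2 s and a = 7.546 m/s².
So v² + 18.110 v − 1056.44 = 0.
Positive root: v = −a·t_r + √((a·t_r)² + 2a·d) = −9.055 + √(81.993 + 1056.44) = 24.6857 m/s.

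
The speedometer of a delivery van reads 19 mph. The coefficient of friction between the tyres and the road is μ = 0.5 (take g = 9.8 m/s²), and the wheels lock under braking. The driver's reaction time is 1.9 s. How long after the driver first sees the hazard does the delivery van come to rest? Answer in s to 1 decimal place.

Total time ≈ 3.6 s

19 mph × 0.44704 = 8.4938 m/s.
a = μg = 0.5 × 9.8 = 4.900 m/s².
Braking time = v/a = 8.4938 / 4.900 = 1.733 s.
Total = 1.9 + 1.733 = 3.633 s.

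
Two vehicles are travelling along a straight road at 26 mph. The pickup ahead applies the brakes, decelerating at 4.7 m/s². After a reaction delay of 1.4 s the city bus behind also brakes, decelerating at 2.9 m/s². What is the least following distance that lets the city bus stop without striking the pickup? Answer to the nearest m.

26 mph × 0.44704 = 11.6230 m/s.
Leader travels v²/(2a_L) = 135.094 / 9.400 = 14.372 m before stopping.
Follower covers v·t_r = 11.6230 × 1.4 = 16.272 m while reacting, then v²/(2a_F) = 135.094 / 5.800 = 23.292 m while braking, for a total of 16.272 + 23.292 = 39.564 m.
Since a_F ≤ a_L and the follower starts braking later, the follower is never slower than the leader, so the closest approach is when both have stopped.
Minimum gap = 39.564 − 14.372 = 25.192 m.

Minimum gap ≈ 25 m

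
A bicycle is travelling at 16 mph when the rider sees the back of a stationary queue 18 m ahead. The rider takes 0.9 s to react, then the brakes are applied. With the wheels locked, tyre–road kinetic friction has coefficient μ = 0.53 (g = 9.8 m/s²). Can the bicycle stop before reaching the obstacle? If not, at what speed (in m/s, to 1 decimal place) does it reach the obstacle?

16 mph × 0.44704 = 7.1526 m/s.
a = μg = 0.53 × 9.8 = 5.194 m/s².
Reaction distance = 7.1526 × 0.9 = 6.437 m.
Braking distance = v²/(2a) = 51.160 / 10.388 = 4.925 m.
Total stopping distance = 6.437 + 4.925 = 11.362 m, vs 18 m available — it stops with 18 − 11.362 = 6.638 m to spare.

Yes — it stops about 6.6 m short of the obstacle, so it never reaches it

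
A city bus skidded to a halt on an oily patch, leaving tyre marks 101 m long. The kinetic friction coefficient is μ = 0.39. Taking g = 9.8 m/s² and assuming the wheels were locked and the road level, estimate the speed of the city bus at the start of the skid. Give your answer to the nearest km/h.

Initial speed ≈ 100 km/h

Deceleration a = μg = 0.39 × 9.8 = 3.822 m/s².
v = √(2a·d) = √(2 × 3.822 × 101) = √772.044 = 27.7857 m/s.
= 27.7857 × 3.6 = 100.029 km/h.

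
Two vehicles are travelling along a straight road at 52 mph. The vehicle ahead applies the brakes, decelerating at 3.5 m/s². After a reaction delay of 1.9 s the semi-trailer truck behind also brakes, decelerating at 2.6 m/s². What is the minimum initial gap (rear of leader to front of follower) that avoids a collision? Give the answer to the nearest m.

52 mph × 0.44704 = 23.2461 m/s.
Leader travels v²/(2a_L) = 540.381 / 7.000 = 77.197 m before stopping.
Follower covers v·t_r = 23.2461 × 1.9 = 44.168 m while reacting, then v²/(2a_F) = 540.381 / 5.200 = 103.919 m while braking, for a total of 44.168 + 103.919 = 148.087 m.
Since a_F ≤ a_L and the follower starts braking later, the follower is never slower than the leader, so the closest approach is when both have stopped.
Minimum gap = 148.087 − 77.197 = 70.890 m.

Minimum gap ≈ 71 m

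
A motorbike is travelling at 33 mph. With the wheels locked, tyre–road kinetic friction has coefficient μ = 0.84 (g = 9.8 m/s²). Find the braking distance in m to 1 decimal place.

33 mph × 0.44704 = 14.7523 m/s.
a = μg = 0.84 × 9.8 = 8.232 m/s².
Braking distance = v²/(2a) = 14.7523² / (2 × 8.232) = 217.630 / 16.464 = 13.219 m.

Braking distance ≈ 13.2 m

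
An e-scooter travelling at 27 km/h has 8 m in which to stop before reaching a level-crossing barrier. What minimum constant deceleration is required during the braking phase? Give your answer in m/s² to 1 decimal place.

27 km/h ÷ 3.6 = 7.5000 m/s.
v² = 2a·d ⇒ a = v²/(2d) = 7.5000² / (2 × 8.000) = 56.250 / 16.000 = 3.5156 m/s².

Required deceleration ≈ 3.5 m/s²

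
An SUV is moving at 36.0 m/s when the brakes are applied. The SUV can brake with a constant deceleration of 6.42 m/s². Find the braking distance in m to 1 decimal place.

Braking distance = v²/(2a) = 36.0000² / (2 × 6.420) = 1296.000 / 12.840 = 100.935 m.

Braking distance ≈ 100.9 m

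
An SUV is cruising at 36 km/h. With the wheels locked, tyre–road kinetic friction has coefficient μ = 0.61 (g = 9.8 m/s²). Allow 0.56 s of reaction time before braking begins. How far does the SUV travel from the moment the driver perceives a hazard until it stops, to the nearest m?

36 km/h ÷ 3.6 = 10.0000 m/s.
a = μg = 0.61 × 9.8 = 5.978 m/s².
Reaction distance = v·t_r = 10.0000 × 0.56 = 5.600 m.
Braking distance = v²/(2a) = 10.0000² / (2 × 5.978) = 100.000 / 11.956 = 8.364 m.
Total = 5.600 + 8.364 = 13.964 m.

Total stopping distance ≈ 14 m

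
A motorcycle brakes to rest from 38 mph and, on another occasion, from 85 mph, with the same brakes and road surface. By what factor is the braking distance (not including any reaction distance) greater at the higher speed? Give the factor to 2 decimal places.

Factor ≈ 5.00

Braking distance d = v²/(2a), so with a fixed, d ∝ v².
Factor = (85/38)² = 2.2368² = 5.0033.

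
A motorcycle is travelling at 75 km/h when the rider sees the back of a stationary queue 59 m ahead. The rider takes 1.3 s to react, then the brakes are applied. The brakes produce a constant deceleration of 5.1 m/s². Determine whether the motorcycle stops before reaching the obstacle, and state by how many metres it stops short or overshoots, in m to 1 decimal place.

No — it overshoots by 10.6 m

75 km/h ÷ 3.6 = 20.8333 m/s.
Reaction distance = 20.8333 × 1.3 = 27.083 m.
Braking distance = v²/(2a) = 434.026 / 10.200 = 42.552 m.
Total stopping distance = 27.083 + 42.552 = 69.635 m, vs 59 m available — it cannot stop in time and overshoots by 69.635 − 59 = 10.635 m.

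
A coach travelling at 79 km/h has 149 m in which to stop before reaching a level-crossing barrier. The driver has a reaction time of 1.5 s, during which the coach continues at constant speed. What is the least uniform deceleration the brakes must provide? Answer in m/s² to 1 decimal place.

79 km/h ÷ 3.6 = 21.9444 m/s.
Distance covered during reaction = 21.9444 × 1.5 = 32.917 m.
Distance available for braking: 149 − 32.917 = 116.083 m.
v² = 2a·d ⇒ a = v²/(2d) = 21.9444² / (2 × 116.083) = 481.557 / 232.166 = 2.0742 m/s².

Required deceleration ≈ 2.1 m/s²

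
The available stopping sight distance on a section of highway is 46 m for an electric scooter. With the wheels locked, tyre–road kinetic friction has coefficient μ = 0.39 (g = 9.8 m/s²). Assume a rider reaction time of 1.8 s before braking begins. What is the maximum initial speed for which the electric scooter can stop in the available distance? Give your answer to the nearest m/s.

Maximum speed ≈ 13 m/s

a = μg = 0.39 × 9.8 = 3.822 m/s².
Stopping distance: v·t_r + v²/(2a) = 46 with t_r = 1.8 s and a = 3.822 m/s².
So v² + 13.759 v − 351.62 = 0.
Positive root: v = −a·t_r + √((a·t_r)² + 2a·d) = −6.880 + √(47.334 + 351.62) = 13.0938 m/s.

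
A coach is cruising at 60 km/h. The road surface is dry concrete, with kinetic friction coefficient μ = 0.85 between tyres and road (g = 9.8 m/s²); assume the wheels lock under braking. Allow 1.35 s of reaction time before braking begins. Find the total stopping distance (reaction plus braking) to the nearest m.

60 km/h ÷ 3.6 = 16.6667 m/s.
a = μg = 0.85 × 9.8 = 8.330 m/s².
Reaction distance = v·t_r = 16.6667 × 1.35 = 22.500 m.
Braking distance = v²/(2a) = 16.6667² / (2 × 8.330) = 277.779 / 16.660 = 16.673 m.
Total = 22.500 + 16.673 = 39.173 m.

Total stopping distance ≈ 39 m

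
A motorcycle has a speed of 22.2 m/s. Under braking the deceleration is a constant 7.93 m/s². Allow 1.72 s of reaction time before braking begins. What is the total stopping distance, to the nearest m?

Total stopping distance ≈ 69 m

Reaction distance = v·t_r = 22.2000 × 1.72 = 38.184 m.
Braking distance = v²/(2a) = 22.2000² / (2 × 7.930) = 492.840 / 15.860 = 31.074 m.
Total = 38.184 + 31.074 = 69.258 m.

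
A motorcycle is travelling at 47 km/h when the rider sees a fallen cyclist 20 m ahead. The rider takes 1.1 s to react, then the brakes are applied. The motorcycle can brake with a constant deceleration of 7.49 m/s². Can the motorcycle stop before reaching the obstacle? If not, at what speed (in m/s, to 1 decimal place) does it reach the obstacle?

No — it strikes the obstacle at 9.3 m/s

47 km/h ÷ 3.6 = 13.0556 m/s.
Reaction distance = 13.0556 × 1.1 = 14.361 m.
Braking distance needed to stop: v²/(2a) = 170.449 / 14.980 = 11.378 m, so total needed = 14.361 + 11.378 = 25.739 m > 20 m — it cannot stop.
Distance remaining when braking begins: 20 − 14.361 = 5.639 m.
v² = v₀² − 2a·d = 170.449 − 2 × 7.490 × 5.639 = 85.977 m²/s².
v = √85.977 = 9.272 m/s.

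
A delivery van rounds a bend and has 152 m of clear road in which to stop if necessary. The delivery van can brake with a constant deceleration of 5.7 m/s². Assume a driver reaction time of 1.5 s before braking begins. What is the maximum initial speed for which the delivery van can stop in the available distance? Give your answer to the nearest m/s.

Maximum speed ≈ 34 m/s

Stopping distance: v·t_r + v²/(2a) = 152 with t_r = 1.5 s and a = 5.700 m/s².
So v² + 17.100 v − 1732.80 = 0.
Positive root: v = −a·t_r + √((a·t_r)² + 2a·d) = −8.550 + √(73.103 + 1732.80) = 33.9459 m/s.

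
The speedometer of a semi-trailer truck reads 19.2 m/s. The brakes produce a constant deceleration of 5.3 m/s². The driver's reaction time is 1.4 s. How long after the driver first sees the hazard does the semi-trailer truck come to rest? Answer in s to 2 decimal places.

Total time ≈ 5.02 s

Braking time = v/a = 19.2000 / 5.300 = 3.623 s.
Total = 1.4 + 3.623 = 5.023 s.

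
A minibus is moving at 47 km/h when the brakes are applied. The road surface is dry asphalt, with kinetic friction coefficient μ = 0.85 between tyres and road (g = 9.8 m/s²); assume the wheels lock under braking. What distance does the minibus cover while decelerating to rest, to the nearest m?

47 km/h ÷ 3.6 = 13.0556 m/s.
a = μg = 0.85 × 9.8 = 8.330 m/s².
Braking distance = v²/(2a) = 13.0556² / (2 × 8.330) = 170.449 / 16.660 = 10.231 m.

Braking distance ≈ 10 m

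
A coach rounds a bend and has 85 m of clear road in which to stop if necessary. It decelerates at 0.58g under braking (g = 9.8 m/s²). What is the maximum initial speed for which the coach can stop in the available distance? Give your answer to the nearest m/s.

a = 0.58 × 9.8 = 5.684 m/s².
v²/(2a) = d ⇒ v = √(2 × 5.684 × 85) = √966.28 = 31.0850 m/s.

Maximum speed ≈ 31 m/s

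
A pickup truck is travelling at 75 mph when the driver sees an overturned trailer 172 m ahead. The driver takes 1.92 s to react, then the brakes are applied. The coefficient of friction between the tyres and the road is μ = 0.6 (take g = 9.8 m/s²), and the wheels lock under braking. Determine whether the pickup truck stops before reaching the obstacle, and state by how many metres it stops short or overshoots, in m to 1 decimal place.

Yes — it stops 12.0 m short of the obstacle

75 mph × 0.44704 = 33.5280 m/s.
a = μg = 0.6 × 9.8 = 5.880 m/s².
Reaction distance = 33.5280 × 1.92 = 64.374 m.
Braking distance = v²/(2a) = 1124.127 / 11.760 = 95.589 m.
Total stopping distance = 64.374 + 95.589 = 159.963 m, vs 172 m available — it stops with 172 − 159.963 = 12.037 m to spare.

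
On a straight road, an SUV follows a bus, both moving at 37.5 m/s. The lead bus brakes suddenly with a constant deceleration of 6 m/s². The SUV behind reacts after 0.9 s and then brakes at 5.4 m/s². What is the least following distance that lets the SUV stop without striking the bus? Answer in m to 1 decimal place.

Minimum gap ≈ 46.8 m

Leader travels v²/(2a_L) = 1406.250 / 12.000 = 117.188 m before stopping.
Follower covers v·t_r = 37.5000 × 0.9 = 33.750 m while reacting, then v²/(2a_F) = 1406.250 / 10.800 = 130.208 m while braking, for a total of 33.750 + 130.208 = 163.958 m.
Since a_F ≤ a_L and the follower starts braking later, the follower is never slower than the leader, so the closest approach is when both have stopped.
Minimum gap = 163.958 − 117.188 = 46.770 m.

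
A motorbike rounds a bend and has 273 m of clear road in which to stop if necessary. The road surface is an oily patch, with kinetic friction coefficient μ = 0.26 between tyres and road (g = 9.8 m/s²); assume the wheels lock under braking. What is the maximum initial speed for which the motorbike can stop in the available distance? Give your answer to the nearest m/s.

a = μg = 0.26 × 9.8 = 2.548 m/s².
v²/(2a) = d ⇒ v = √(2 × 2.548 × 273) = √1391.21 = 37.2989 m/s.

Maximum speed ≈ 37 m/s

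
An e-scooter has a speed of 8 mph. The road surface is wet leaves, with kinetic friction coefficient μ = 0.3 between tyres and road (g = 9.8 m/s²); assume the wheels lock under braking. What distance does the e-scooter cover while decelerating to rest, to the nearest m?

8 mph × 0.44704 = 3.5763 m/s.
a = μg = 0.3 × 9.8 = 2.940 m/s².
Braking distance = v²/(2a) = 3.5763² / (2 × 2.940) = 12.790 / 5.880 = 2.175 m.

Braking distance ≈ 2 m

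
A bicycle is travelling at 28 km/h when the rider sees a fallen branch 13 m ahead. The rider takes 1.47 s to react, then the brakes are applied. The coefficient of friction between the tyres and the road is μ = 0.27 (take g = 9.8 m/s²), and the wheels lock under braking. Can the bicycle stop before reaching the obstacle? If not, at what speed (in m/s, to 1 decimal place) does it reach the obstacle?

28 km/h ÷ 3.6 = 7.7778 m/s.
a = μg = 0.27 × 9.8 = 2.646 m/s².
Reaction distance = 7.7778 × 1.47 = 11.433 m.
Braking distance needed to stop: v²/(2a) = 60.494 / 5.292 = 11.431 m, so total needed = 11.433 + 11.431 = 22.864 m > 13 m — it cannot stop.
Distance remaining when braking begins: 13 − 11.433 = 1.567 m.
v² = v₀² − 2a·d = 60.494 − 2 × 2.646 × 1.567 = 52.201 m²/s².
v = √52.201 = 7.225 m/s.

No — it strikes the obstacle at 7.2 m/s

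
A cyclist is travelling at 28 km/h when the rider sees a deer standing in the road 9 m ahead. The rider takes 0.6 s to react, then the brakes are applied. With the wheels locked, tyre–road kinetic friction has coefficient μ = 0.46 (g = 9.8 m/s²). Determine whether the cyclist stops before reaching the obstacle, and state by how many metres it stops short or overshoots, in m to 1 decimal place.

No — it overshoots by 2.4 m

28 km/h ÷ 3.6 = 7.7778 m/s.
a = μg = 0.46 × 9.8 = 4.508 m/s².
Reaction distance = 7.7778 × 0.6 = 4.667 m.
Braking distance = v²/(2a) = 60.494 / 9.016 = 6.710 m.
Total stopping distance = 4.667 + 6.710 = 11.377 m, vs 9 m available — it cannot stop in time and overshoots by 11.377 − 9 = 2.377 m.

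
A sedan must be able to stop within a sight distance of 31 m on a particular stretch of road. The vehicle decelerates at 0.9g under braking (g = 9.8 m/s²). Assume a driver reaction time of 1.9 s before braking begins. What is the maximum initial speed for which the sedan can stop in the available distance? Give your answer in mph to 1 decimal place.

Maximum speed ≈ 26.9 mph

a = 0.9 × 9.8 = 8.820 m/s².
Stopping distance: v·t_r + v²/(2a) = 31 with t_r = 1.9 s and a = 8.820 m/s².
So v² + 33.516 v − 546.84 = 0.
Positive root: v = −a·t_r + √((a·t_r)² + 2a·d) = −16.758 + √(280.831 + 546.84) = 12.0113 m/s.
12.0113 m/s ÷ 0.44704 = 26.869 mph.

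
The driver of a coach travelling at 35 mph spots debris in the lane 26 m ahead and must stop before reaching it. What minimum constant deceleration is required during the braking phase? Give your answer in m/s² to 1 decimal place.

Required deceleration ≈ 4.7 m/s²

35 mph × 0.44704 = 15.6464 m/s.
v² = 2a·d ⇒ a = v²/(2d) = 15.6464² / (2 × 26.000) = 244.810 / 52.000 = 4.7079 m/s².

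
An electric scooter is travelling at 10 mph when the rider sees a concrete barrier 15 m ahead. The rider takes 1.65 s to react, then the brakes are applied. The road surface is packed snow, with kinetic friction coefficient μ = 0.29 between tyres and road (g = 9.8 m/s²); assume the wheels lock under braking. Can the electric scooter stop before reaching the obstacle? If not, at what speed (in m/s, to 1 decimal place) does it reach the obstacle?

10 mph × 0.44704 = 4.4704 m/s.
a = μg = 0.29 × 9.8 = 2.842 m/s².
Reaction distance = 4.4704 × 1.65 = 7.376 m.
Braking distance = v²/(2a) = 19.984 / 5.684 = 3.516 m.
Total stopping distance = 7.376 + 3.516 = 10.892 m, vs 15 m available — it stops with 15 − 10.892 = 4.108 m to spare.

Yes — it stops about 4.1 m short of the obstacle, so it never reaches it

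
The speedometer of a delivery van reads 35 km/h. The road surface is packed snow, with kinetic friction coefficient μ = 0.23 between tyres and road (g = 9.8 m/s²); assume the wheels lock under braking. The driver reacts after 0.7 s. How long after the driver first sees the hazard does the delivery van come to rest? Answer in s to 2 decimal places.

35 km/h ÷ 3.6 = 9.7222 m/s.
a = μg = 0.23 × 9.8 = 2.254 m/s².
Braking time = v/a = 9.7222 / 2.254 = 4.313 s.
Total = 0.7 + 4.313 = 5.013 s.

Total time ≈ 5.01 s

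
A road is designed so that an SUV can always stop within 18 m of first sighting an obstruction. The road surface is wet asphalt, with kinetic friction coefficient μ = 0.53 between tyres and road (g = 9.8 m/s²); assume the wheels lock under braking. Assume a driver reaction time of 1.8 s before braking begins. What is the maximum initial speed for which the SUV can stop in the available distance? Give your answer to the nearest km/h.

a = μg = 0.53 × 9.8 = 5.194 m/s².
Stopping distance: v·t_r + v²/(2a) = 18 with t_r = 1.8 s and a = 5.194 m/s².
So v² + 18.698 v − 186.98 = 0.
Positive root: v = −a·t_r + √((a·t_r)² + 2a·d) = −9.349 + √(87.404 + 186.98) = 7.2155 m/s.
7.2155 m/s × 3.6 = 25.976 km/h.

Maximum speed ≈ 26 km/h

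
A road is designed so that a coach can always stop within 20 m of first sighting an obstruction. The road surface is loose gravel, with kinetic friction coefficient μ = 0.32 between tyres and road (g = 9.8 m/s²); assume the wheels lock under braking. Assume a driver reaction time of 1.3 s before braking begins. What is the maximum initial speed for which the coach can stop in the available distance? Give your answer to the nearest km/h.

a = μg = 0.32 × 9.8 = 3.136 m/s².
Stopping distance: v·t_r + v²/(2a) = 20 with t_r = 1.3 s and a = 3.136 m/s².
So v² + 8.154 v − 125.44 = 0.
Positive root: v = −a·t_r + √((a·t_r)² + 2a·d) = −4.077 + √(16.622 + 125.44) = 7.8420 m/s.
7.8420 m/s × 3.6 = 28.231 km/h.

Maximum speed ≈ 28 km/h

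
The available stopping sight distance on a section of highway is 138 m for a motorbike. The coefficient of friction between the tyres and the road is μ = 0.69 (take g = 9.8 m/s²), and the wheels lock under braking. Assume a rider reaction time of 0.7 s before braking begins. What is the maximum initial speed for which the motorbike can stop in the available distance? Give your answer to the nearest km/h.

a = μg = 0.69 × 9.8 = 6.762 m/s².
Stopping distance: v·t_r + v²/(2a) = 138 with t_r = 0.7 s and a = 6.762 m/s².
So v² + 9.467 v − 1866.31 = 0.
Positive root: v = −a·t_r + √((a·t_r)² + 2a·d) = −4.733 + √(22.401 + 1866.31) = 38.7263 m/s.
38.7263 m/s × 3.6 = 139.415 km/h.

Maximum speed ≈ 139 km/h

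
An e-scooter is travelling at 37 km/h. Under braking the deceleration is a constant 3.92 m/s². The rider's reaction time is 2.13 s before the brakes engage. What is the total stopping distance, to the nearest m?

Total stopping distance ≈ 35 m

37 km/h ÷ 3.6 = 10.2778 m/s.
Reaction distance = v·t_r = 10.2778 × 2.13 = 21.892 m.
Braking distance = v²/(2a) = 10.2778² / (2 × 3.920) = 105.633 / 7.840 = 13.474 m.
Total = 21.892 + 13.474 = 35.366 m.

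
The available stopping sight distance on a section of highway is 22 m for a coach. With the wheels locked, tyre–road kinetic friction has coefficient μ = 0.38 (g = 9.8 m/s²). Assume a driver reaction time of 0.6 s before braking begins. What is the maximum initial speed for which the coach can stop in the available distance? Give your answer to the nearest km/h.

Maximum speed ≈ 39 km/h

a = μg = 0.38 × 9.8 = 3.724 m/s².
Stopping distance: v·t_r + v²/(2a) = 22 with t_r = 0.6 s and a = 3.724 m/s².
So v² + 4.469 v − 163.86 = 0.
Positive root: v = −a·t_r + √((a·t_r)² + 2a·d) = −2.234 + √(4.991 + 163.86) = 10.7603 m/s.
10.7603 m/s × 3.6 = 38.737 km/h.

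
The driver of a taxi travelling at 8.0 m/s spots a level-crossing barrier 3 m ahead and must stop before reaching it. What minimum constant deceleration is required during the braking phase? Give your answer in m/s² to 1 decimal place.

v² = 2a·d ⇒ a = v²/(2d) = 8.0000² / (2 × 3.000) = 64.000 / 6.000 = 10.6667 m/s².

Required deceleration ≈ 10.7 m/s²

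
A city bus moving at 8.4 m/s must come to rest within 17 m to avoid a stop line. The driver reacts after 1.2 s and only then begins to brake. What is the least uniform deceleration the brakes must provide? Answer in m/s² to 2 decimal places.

Required deceleration ≈ 5.10 m/s²

Distance covered during reaction = 8.4000 × 1.2 = 10.080 m.
Distance available for braking: 17 − 10.080 = 6.920 m.
v² = 2a·d ⇒ a = v²/(2d) = 8.4000² / (2 × 6.920) = 70.560 / 13.840 = 5.0983 m/s².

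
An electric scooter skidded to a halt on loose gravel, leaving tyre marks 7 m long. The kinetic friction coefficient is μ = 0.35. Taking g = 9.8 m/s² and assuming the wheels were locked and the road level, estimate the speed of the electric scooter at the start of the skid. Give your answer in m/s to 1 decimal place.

Initial speed ≈ 6.9 m/s

Deceleration a = μg = 0.35 × 9.8 = 3.430 m/s².
v = √(2a·d) = √(2 × 3.430 × 7) = √48.020 = 6.9296 m/s.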